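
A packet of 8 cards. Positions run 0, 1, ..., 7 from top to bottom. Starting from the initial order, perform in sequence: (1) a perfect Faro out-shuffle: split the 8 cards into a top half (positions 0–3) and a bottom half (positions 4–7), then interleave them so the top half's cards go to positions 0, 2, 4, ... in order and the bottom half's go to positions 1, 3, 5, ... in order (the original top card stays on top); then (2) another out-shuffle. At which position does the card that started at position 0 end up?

0

Track the card from position 0 forward through each operation:
  after op 1 (out-shuffle): 0 → 0
  after op 2 (out-shuffle): 0 → 0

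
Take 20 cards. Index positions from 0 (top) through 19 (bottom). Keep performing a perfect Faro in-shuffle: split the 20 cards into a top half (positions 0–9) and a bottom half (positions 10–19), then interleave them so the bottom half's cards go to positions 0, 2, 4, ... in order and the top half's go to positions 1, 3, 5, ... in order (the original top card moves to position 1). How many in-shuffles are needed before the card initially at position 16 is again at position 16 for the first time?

Follow position 16 under repeated in-shuffles:
16 → 12 → 4 → 9 → 19 → 18 → 16
It first returns after 6 in-shuffles.

6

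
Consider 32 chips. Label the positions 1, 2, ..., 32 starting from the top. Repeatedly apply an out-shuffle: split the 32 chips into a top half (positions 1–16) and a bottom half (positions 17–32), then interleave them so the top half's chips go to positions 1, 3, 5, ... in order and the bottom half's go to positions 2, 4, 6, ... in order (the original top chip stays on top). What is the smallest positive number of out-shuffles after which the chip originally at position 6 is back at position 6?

5

Follow position 6 under repeated out-shuffles:
6 → 11 → 21 → 10 → 19 → 6
It first returns after 5 out-shuffles.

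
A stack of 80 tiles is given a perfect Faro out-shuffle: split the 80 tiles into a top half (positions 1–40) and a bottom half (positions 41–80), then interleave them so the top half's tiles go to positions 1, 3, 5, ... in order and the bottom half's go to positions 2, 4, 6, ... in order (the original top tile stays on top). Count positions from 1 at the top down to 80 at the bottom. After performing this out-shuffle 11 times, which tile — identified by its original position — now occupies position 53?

Work backwards from position 53, undoing one out-shuffle at a time:
53 ← 27 ← 14 ← 47 ← 24 ← 52 ← 66 ← 73 ← 37 ← 19 ← 10 ← 45
So the tile now at position 53 started at position 45.

45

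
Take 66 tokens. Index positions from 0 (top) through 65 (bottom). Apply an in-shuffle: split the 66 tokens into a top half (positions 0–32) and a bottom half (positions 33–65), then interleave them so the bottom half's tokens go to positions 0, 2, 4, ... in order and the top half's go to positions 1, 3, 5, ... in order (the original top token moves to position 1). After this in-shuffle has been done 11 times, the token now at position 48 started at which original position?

Work backwards from position 48, undoing one in-shuffle at a time:
48 ← 57 ← 28 ← 47 ← 23 ← 11 ← 5 ← 2 ← 34 ← 50 ← 58 ← 62
So the token now at position 48 started at position 62.

62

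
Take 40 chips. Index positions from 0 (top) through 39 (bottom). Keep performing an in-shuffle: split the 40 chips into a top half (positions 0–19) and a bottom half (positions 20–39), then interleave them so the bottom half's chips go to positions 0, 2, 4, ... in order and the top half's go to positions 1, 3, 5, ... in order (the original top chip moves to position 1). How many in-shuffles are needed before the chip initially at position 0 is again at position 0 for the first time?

Follow position 0 under repeated in-shuffles:
0 → 1 → 3 → 7 → 15 → 31 → 22 → 4 → 9 → 19 → 39 → 38 → 36 → 32 → 24 → 8 → 17 → 35 → 30 → 20 → 0
It first returns after 20 in-shuffles.

20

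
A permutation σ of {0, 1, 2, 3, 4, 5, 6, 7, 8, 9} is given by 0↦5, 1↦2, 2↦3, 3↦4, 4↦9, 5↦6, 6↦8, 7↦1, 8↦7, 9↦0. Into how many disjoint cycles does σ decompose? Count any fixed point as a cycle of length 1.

1

Cycle decomposition: (0 5 6 8 7 1 2 3 4 9).
1 cycle.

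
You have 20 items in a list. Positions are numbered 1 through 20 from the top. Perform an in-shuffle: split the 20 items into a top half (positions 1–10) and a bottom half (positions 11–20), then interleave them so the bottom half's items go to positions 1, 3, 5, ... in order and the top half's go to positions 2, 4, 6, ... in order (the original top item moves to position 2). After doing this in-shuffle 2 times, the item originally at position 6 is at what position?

3

Track the item's position through each in-shuffle:
6 → 12 → 3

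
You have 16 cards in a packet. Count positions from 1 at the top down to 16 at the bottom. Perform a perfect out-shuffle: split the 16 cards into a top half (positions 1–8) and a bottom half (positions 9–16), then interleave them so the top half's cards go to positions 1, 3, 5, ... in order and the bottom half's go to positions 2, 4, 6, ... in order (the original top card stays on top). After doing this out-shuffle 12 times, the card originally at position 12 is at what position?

Track the card's position through each out-shuffle:
12 → 8 → 15 → 14 → 12 → 8 → 15 → 14 → 12 → 8 → 15 → 14 → 12

12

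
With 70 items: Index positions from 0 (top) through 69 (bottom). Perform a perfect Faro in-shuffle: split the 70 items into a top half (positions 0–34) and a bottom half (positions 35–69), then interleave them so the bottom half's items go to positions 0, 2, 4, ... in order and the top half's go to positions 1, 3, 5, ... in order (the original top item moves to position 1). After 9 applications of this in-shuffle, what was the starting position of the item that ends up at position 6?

Work backwards from position 6, undoing one in-shuffle at a time:
6 ← 38 ← 54 ← 62 ← 66 ← 68 ← 69 ← 34 ← 52 ← 61
So the item now at position 6 started at position 61.

61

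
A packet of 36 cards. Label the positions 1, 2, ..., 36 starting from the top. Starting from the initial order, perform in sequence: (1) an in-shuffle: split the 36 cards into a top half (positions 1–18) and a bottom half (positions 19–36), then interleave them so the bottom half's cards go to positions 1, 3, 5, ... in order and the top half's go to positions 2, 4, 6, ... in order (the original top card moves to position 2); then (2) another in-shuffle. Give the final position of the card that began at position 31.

Track the card from position 31 forward through each operation:
  after op 1 (in-shuffle): 31 → 25
  after op 2 (in-shuffle): 25 → 13

13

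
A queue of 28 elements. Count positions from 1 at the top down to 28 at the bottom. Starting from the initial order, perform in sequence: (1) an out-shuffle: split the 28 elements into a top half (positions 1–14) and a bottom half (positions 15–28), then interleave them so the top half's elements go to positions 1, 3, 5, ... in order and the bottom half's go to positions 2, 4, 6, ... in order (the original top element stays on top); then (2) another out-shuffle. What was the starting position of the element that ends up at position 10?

Undo the operations in reverse order, starting from position 10:
  undo op 2 (out-shuffle, from bottom half): 10 ← 19
  undo op 1 (out-shuffle, from top half): 19 ← 10
So the element at position 10 came from original position 10.

10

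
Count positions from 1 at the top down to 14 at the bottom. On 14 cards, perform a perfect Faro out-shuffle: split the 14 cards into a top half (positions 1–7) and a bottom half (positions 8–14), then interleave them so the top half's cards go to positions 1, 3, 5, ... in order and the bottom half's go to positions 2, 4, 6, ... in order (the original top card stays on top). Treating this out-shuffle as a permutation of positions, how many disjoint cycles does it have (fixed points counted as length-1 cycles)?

3

Trace each unvisited position around until it returns:
(1) (2 3 5 9 4 7 ... len 12) (14)
3 cycles in total.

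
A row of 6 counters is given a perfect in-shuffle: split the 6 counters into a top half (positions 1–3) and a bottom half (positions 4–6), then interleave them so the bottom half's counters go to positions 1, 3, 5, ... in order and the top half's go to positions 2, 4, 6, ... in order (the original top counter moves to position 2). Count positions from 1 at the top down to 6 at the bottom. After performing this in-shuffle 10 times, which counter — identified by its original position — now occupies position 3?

Work backwards from position 3, undoing one in-shuffle at a time:
3 ← 5 ← 6 ← 3 ← 5 ← 6 ← 3 ← 5 ← 6 ← 3 ← 5
So the counter now at position 3 started at position 5.

5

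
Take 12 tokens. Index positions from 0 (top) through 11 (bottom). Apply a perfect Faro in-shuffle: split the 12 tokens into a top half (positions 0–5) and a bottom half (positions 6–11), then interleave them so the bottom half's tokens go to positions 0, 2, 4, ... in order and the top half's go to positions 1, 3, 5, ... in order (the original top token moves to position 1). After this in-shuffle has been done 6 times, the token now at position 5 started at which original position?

Work backwards from position 5, undoing one in-shuffle at a time:
5 ← 2 ← 7 ← 3 ← 1 ← 0 ← 6
So the token now at position 5 started at position 6.

6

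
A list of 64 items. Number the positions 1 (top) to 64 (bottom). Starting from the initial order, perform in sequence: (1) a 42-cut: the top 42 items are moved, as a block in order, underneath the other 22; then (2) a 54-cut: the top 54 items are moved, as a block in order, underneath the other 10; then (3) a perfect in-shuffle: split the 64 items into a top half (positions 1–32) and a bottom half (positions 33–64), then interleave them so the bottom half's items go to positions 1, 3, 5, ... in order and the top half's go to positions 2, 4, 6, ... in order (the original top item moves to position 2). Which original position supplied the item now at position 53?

Undo the operations in reverse order, starting from position 53:
  undo op 3 (in-shuffle, from bottom half): 53 ← 59
  undo op 2 (cut 54): 59 ← 49
  undo op 1 (cut 42): 49 ← 27
So the item at position 53 came from original position 27.

27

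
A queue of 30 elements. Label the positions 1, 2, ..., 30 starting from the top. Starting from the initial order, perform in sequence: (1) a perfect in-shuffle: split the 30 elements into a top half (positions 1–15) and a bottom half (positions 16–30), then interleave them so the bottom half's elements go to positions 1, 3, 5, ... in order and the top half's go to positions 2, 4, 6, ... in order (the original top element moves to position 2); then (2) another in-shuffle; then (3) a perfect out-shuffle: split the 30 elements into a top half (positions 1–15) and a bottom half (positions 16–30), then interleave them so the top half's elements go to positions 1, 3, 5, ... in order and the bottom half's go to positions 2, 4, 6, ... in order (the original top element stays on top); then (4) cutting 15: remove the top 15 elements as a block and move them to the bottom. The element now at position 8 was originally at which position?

Undo the operations in reverse order, starting from position 8:
  undo op 4 (cut 15): 8 ← 23
  undo op 3 (out-shuffle, from top half): 23 ← 12
  undo op 2 (in-shuffle, from top half): 12 ← 6
  undo op 1 (in-shuffle, from top half): 6 ← 3
So the element at position 8 came from original position 3.

3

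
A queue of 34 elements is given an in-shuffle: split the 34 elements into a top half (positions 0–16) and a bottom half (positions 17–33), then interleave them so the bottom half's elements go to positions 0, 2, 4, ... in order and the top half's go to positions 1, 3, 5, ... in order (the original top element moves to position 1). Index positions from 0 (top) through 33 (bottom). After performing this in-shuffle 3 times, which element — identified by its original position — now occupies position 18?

32

Work backwards from position 18, undoing one in-shuffle at a time:
18 ← 26 ← 30 ← 32
So the element now at position 18 started at position 32.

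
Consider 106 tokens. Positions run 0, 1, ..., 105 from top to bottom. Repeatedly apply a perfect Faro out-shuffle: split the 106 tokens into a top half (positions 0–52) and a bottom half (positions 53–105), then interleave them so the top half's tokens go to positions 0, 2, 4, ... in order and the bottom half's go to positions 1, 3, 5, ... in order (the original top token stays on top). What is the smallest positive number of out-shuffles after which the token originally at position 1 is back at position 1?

Follow position 1 under repeated out-shuffles:
1 → 2 → 4 → 8 → 16 → 32 → 64 → 23 → 46 → 92 → 79 → 53 → 1
It first returns after 12 out-shuffles.

12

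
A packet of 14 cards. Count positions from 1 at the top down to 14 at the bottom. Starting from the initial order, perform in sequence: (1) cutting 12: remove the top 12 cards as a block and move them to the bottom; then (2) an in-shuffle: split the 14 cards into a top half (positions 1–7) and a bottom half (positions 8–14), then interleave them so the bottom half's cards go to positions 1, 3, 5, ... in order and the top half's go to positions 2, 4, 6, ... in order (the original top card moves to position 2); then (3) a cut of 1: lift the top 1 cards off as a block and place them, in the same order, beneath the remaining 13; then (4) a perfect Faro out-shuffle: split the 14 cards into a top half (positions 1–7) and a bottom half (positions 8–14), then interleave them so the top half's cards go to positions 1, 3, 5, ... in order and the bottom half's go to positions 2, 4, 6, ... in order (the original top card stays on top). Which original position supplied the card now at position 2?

Undo the operations in reverse order, starting from position 2:
  undo op 4 (out-shuffle, from bottom half): 2 ← 8
  undo op 3 (cut 1): 8 ← 9
  undo op 2 (in-shuffle, from bottom half): 9 ← 12
  undo op 1 (cut 12): 12 ← 10
So the card at position 2 came from original position 10.

10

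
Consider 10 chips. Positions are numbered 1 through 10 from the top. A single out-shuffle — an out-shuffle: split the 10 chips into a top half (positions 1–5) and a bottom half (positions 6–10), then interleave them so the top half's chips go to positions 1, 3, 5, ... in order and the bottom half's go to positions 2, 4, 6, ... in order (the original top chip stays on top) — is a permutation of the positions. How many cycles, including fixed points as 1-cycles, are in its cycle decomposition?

4

Trace each unvisited position around until it returns:
(1) (2 3 5 9 8 6) (4 7) (10)
4 cycles in total.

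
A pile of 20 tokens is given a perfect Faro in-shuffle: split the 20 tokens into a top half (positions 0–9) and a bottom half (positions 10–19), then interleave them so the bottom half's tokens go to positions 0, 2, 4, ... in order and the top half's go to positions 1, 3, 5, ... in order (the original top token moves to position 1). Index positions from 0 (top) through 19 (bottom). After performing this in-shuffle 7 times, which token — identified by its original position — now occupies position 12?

16

Work backwards from position 12, undoing one in-shuffle at a time:
12 ← 16 ← 18 ← 19 ← 9 ← 4 ← 12 ← 16
So the token now at position 12 started at position 16.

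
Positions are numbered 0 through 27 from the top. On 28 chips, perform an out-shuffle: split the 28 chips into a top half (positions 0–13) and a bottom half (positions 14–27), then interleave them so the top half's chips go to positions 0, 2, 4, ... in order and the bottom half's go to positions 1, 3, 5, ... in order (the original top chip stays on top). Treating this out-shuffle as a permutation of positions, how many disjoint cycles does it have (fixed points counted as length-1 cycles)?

Trace each unvisited position around until it returns:
(0) (1 2 4 8 16 5 ... len 18) (3 6 12 24 21 15) (9 18) (27)
5 cycles in total.

5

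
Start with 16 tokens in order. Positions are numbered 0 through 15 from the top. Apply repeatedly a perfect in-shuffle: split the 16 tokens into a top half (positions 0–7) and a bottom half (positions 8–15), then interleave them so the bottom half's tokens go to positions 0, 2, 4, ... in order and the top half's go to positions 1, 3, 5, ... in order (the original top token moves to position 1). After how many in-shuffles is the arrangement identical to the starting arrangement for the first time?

The in-shuffle permutes the 16 positions with cycle lengths [8, 8].
Every token is home exactly when every cycle has completed a whole number of laps, i.e. after lcm(8) = 8 in-shuffles.

8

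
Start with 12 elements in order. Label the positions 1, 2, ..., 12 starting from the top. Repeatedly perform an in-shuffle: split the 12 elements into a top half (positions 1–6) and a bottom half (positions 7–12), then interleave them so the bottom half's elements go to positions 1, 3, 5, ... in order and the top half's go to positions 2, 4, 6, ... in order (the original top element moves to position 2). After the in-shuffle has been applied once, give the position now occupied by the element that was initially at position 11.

9

Track the element's position through each in-shuffle:
11 → 9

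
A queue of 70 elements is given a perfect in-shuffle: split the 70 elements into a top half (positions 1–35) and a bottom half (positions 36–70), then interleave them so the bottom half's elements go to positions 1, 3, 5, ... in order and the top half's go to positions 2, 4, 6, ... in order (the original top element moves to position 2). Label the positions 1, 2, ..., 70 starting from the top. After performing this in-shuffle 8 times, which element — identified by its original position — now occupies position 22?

55

Work backwards from position 22, undoing one in-shuffle at a time:
22 ← 11 ← 41 ← 56 ← 28 ← 14 ← 7 ← 39 ← 55
So the element now at position 22 started at position 55.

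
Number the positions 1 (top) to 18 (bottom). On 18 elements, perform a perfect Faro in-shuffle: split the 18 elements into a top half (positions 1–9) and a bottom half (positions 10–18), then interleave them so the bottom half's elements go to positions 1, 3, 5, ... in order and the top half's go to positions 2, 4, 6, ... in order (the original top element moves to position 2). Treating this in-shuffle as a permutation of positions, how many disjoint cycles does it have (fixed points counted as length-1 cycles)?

Trace each unvisited position around until it returns:
(1 2 4 8 16 13 ... len 18)
1 cycle in total.

1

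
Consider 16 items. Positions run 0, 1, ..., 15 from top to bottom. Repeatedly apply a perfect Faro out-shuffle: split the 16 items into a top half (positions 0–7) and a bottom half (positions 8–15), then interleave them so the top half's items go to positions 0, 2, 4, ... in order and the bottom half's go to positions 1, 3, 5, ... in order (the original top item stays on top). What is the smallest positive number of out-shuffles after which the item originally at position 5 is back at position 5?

Follow position 5 under repeated out-shuffles:
5 → 10 → 5
It first returns after 2 out-shuffles.

2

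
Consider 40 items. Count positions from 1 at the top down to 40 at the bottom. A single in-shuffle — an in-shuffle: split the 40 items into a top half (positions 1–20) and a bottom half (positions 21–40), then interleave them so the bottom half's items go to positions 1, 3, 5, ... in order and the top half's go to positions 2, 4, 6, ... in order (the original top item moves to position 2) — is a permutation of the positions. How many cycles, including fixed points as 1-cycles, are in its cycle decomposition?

2

Trace each unvisited position around until it returns:
(1 2 4 8 16 32 ... len 20) (3 6 12 24 7 14 ... len 20)
2 cycles in total.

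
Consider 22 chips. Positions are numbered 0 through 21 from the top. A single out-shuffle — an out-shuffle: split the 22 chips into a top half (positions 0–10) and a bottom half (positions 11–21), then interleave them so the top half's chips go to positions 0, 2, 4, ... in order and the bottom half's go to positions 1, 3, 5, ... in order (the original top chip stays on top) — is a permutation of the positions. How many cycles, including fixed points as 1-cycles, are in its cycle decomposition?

Trace each unvisited position around until it returns:
(0) (1 2 4 8 16 11) (3 6 12) (5 10 20 19 17 13) (7 14) (9 18 15) (21)
7 cycles in total.

7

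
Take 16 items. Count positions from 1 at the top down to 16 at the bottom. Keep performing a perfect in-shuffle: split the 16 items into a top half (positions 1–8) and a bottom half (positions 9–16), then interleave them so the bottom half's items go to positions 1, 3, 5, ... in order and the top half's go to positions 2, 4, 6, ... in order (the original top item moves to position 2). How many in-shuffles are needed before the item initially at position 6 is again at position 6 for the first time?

Follow position 6 under repeated in-shuffles:
6 → 12 → 7 → 14 → 11 → 5 → 10 → 3 → 6
It first returns after 8 in-shuffles.

8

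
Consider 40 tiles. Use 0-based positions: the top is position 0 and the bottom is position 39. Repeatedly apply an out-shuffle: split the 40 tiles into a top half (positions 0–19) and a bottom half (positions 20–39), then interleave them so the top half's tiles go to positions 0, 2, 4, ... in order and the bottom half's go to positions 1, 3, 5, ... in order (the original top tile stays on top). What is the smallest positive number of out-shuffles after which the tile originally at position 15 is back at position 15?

12

Follow position 15 under repeated out-shuffles:
15 → 30 → 21 → 3 → 6 → 12 → 24 → 9 → 18 → 36 → 33 → 27 → 15
It first returns after 12 out-shuffles.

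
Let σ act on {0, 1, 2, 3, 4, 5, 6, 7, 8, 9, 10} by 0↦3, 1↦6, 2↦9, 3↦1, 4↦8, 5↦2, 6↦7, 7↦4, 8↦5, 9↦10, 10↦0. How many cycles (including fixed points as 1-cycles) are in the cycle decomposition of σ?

1

Cycle decomposition: (0 3 1 6 7 4 8 5 2 9 10).
1 cycle.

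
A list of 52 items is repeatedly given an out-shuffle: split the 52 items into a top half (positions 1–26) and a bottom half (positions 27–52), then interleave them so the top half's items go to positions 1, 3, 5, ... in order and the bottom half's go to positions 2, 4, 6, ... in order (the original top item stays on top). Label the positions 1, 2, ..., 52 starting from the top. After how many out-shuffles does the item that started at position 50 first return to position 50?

Follow position 50 under repeated out-shuffles:
50 → 48 → 44 → 36 → 20 → 39 → 26 → 51 → 50
It first returns after 8 out-shuffles.

8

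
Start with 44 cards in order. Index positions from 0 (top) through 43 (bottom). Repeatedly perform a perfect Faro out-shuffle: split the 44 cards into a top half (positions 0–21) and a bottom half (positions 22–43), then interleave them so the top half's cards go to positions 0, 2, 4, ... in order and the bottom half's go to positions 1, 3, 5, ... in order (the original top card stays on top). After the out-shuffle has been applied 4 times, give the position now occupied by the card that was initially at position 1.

Track the card's position through each out-shuffle:
1 → 2 → 4 → 8 → 16

16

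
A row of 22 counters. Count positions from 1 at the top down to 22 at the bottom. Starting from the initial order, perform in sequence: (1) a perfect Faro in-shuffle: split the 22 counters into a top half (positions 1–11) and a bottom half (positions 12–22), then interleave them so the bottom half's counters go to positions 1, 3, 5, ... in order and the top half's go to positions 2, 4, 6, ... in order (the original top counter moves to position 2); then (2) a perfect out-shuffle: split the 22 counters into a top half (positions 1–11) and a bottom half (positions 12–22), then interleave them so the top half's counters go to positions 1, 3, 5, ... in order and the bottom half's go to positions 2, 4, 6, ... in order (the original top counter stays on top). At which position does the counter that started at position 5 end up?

19

Track the counter from position 5 forward through each operation:
  after op 1 (in-shuffle): 5 → 10
  after op 2 (out-shuffle): 10 → 19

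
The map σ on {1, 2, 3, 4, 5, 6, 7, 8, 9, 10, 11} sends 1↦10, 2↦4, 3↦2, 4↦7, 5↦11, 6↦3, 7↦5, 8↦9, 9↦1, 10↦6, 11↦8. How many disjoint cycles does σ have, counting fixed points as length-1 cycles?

1

Cycle decomposition: (1 10 6 3 2 4 7 5 11 8 9).
1 cycle.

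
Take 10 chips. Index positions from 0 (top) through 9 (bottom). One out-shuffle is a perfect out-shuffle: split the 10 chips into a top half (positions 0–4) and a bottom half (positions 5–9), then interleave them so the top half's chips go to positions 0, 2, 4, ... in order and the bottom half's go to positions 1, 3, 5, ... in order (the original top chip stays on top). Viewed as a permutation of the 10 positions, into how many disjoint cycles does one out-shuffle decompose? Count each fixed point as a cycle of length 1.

4

Trace each unvisited position around until it returns:
(0) (1 2 4 8 7 5) (3 6) (9)
4 cycles in total.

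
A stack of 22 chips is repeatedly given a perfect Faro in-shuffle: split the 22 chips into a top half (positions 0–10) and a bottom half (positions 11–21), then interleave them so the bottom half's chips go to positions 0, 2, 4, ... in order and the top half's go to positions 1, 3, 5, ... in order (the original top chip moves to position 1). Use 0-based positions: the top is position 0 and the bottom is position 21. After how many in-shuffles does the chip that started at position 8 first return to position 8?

Follow position 8 under repeated in-shuffles:
8 → 17 → 12 → 2 → 5 → 11 → 0 → 1 → 3 → 7 → 15 → 8
It first returns after 11 in-shuffles.

11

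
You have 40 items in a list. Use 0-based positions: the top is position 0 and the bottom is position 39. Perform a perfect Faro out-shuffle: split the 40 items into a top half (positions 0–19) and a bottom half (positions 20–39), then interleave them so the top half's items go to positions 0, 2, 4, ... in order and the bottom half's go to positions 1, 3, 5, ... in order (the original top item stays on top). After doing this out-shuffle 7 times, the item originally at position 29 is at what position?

7

Track the item's position through each out-shuffle:
29 → 19 → 38 → 37 → 35 → 31 → 23 → 7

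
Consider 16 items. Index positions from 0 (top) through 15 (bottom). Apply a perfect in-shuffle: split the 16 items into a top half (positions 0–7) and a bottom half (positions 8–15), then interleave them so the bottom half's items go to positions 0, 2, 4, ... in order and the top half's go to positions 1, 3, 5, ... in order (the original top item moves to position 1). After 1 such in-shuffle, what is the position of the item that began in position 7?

15

Track the item's position through each in-shuffle:
7 → 15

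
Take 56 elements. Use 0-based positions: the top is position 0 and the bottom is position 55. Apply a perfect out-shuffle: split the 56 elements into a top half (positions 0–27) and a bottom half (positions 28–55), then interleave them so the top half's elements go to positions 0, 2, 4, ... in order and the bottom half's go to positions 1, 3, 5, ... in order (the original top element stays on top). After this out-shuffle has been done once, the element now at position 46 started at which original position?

Work backwards from position 46, undoing one out-shuffle at a time:
46 ← 23
So the element now at position 46 started at position 23.

23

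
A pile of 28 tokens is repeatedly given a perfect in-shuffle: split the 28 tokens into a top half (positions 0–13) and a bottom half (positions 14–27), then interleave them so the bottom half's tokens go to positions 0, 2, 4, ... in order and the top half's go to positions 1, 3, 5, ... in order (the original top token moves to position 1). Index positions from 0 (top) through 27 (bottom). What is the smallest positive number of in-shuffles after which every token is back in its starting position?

28

The in-shuffle permutes the 28 positions with cycle lengths [28].
Every token is home exactly when every cycle has completed a whole number of laps, i.e. after lcm(28) = 28 in-shuffles.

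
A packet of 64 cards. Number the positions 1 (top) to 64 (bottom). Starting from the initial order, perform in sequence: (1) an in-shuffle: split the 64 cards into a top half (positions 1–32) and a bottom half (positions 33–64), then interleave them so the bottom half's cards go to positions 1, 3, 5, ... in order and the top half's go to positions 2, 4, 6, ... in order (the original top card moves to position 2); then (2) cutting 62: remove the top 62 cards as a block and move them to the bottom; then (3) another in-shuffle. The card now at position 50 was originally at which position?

44

Undo the operations in reverse order, starting from position 50:
  undo op 3 (in-shuffle, from top half): 50 ← 25
  undo op 2 (cut 62): 25 ← 23
  undo op 1 (in-shuffle, from bottom half): 23 ← 44
So the card at position 50 came from original position 44.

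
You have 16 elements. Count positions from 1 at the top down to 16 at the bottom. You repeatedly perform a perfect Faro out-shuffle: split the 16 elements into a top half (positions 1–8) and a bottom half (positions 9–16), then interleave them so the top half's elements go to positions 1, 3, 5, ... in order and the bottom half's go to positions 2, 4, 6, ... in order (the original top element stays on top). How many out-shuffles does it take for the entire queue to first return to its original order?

The out-shuffle permutes the 16 positions with cycle lengths [1, 1, 2, 4, 4, 4].
Every element is home exactly when every cycle has completed a whole number of laps, i.e. after lcm(1, 2, 4) = 4 out-shuffles.

4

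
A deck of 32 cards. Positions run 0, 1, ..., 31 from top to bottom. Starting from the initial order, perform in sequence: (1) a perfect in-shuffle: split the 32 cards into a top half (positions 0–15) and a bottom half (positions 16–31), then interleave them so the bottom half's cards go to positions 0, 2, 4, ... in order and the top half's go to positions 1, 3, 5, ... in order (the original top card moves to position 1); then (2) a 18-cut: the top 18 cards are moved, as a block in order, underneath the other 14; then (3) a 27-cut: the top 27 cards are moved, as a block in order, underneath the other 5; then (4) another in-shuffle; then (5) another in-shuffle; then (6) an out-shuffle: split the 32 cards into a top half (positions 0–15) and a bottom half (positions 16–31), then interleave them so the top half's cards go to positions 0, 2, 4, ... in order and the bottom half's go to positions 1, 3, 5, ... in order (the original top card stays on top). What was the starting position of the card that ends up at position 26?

Undo the operations in reverse order, starting from position 26:
  undo op 6 (out-shuffle, from top half): 26 ← 13
  undo op 5 (in-shuffle, from top half): 13 ← 6
  undo op 4 (in-shuffle, from bottom half): 6 ← 19
  undo op 3 (cut 27): 19 ← 14
  undo op 2 (cut 18): 14 ← 0
  undo op 1 (in-shuffle, from bottom half): 0 ← 16
So the card at position 26 came from original position 16.

16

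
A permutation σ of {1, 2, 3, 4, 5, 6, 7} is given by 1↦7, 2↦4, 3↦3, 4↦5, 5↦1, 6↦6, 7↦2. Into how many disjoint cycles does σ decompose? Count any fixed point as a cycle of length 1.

3

Cycle decomposition: (1 7 2 4 5) (3) (6).
3 cycles.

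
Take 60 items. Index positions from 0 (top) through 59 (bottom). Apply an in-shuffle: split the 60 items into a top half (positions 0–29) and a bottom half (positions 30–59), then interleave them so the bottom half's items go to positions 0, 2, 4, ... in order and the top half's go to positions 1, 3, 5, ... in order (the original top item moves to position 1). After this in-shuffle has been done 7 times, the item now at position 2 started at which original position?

Work backwards from position 2, undoing one in-shuffle at a time:
2 ← 31 ← 15 ← 7 ← 3 ← 1 ← 0 ← 30
So the item now at position 2 started at position 30.

30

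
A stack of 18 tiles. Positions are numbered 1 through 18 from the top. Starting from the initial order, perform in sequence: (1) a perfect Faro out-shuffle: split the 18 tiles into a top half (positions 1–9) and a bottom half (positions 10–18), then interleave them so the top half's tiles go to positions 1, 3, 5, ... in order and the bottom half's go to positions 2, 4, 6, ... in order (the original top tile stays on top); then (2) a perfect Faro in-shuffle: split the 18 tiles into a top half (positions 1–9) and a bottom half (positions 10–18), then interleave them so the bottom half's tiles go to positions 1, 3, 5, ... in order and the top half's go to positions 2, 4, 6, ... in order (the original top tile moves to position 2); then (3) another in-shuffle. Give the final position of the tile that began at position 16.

Track the tile from position 16 forward through each operation:
  after op 1 (out-shuffle): 16 → 14
  after op 2 (in-shuffle): 14 → 9
  after op 3 (in-shuffle): 9 → 18

18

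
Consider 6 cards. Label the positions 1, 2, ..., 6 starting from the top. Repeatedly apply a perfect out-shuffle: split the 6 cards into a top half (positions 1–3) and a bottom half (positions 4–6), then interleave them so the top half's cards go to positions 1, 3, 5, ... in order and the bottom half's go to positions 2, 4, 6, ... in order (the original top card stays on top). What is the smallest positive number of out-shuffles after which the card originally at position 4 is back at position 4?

Follow position 4 under repeated out-shuffles:
4 → 2 → 3 → 5 → 4
It first returns after 4 out-shuffles.

4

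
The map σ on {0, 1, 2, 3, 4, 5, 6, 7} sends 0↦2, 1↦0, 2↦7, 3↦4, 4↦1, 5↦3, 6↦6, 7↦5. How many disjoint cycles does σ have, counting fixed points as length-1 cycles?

Cycle decomposition: (0 2 7 5 3 4 1) (6).
2 cycles.

2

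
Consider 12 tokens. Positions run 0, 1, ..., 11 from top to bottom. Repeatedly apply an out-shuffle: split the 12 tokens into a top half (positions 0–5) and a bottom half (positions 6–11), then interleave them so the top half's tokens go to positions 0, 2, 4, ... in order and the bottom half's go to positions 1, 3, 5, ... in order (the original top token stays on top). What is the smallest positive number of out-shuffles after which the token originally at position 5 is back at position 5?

Follow position 5 under repeated out-shuffles:
5 → 10 → 9 → 7 → 3 → 6 → 1 → 2 → 4 → 8 → 5
It first returns after 10 out-shuffles.

10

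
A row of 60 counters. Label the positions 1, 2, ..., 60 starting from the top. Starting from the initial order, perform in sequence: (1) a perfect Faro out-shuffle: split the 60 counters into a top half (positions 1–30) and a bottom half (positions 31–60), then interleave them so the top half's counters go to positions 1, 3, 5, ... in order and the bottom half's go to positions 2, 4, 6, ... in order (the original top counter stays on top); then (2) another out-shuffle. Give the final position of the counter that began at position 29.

Track the counter from position 29 forward through each operation:
  after op 1 (out-shuffle): 29 → 57
  after op 2 (out-shuffle): 57 → 54

54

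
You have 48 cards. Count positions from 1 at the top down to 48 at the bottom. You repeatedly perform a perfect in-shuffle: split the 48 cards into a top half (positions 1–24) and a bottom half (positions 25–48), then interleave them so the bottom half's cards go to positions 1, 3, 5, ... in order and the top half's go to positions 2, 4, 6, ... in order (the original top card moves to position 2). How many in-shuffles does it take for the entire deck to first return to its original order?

The in-shuffle permutes the 48 positions with cycle lengths [3, 3, 21, 21].
Every card is home exactly when every cycle has completed a whole number of laps, i.e. after lcm(3, 21) = 21 in-shuffles.

21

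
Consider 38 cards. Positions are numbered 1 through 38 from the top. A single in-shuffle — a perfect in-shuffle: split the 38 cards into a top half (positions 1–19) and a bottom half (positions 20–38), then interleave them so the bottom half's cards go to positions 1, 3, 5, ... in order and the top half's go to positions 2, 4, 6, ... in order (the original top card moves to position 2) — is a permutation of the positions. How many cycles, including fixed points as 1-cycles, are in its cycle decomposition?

4

Trace each unvisited position around until it returns:
(1 2 4 8 16 32 ... len 12) (3 6 12 24 9 18 ... len 12) (7 14 28 17 34 29 ... len 12) (13 26)
4 cycles in total.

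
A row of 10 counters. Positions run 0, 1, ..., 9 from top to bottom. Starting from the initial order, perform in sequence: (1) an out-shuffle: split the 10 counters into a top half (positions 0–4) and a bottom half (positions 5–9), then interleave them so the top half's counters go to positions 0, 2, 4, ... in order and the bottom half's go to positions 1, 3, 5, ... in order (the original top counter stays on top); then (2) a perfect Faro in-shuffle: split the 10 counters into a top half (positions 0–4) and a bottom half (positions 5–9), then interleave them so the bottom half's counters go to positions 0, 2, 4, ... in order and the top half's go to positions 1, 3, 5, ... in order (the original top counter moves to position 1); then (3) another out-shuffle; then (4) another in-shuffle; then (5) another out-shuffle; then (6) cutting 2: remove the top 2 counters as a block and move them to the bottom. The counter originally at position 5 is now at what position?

2

Track the counter from position 5 forward through each operation:
  after op 1 (out-shuffle): 5 → 1
  after op 2 (in-shuffle): 1 → 3
  after op 3 (out-shuffle): 3 → 6
  after op 4 (in-shuffle): 6 → 2
  after op 5 (out-shuffle): 2 → 4
  after op 6 (cut 2): 4 → 2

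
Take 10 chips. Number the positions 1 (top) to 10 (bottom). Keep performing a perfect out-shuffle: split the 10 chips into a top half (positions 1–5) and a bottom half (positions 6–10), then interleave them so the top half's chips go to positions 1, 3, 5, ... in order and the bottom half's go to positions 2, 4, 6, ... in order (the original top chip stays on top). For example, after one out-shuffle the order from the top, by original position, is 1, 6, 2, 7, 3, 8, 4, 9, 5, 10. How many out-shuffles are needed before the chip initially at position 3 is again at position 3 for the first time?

6

Follow position 3 under repeated out-shuffles:
3 → 5 → 9 → 8 → 6 → 2 → 3
It first returns after 6 out-shuffles.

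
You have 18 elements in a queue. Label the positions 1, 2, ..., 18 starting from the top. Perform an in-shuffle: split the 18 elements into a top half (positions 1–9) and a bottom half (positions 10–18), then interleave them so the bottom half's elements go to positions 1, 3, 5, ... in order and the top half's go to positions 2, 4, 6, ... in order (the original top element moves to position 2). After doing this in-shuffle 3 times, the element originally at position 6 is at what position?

10

Track the element's position through each in-shuffle:
6 → 12 → 5 → 10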